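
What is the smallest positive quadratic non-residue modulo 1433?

(2/1433) = +1, so 2 is a residue.
(3/1433) = −1, so 3 is the smallest positive non-residue mod 1433.

3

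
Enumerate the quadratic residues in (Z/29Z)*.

1,4,5,6,7,9,13,16,20,22,23,24,25,28

Square k = 1,…,14 (k and 29−k give the same square):
1²=1, 2²=4, 3²=9, 4²=16, 5²=25, 6²≡7, 7²≡20, 8²≡6, 9²≡23, 10²≡13, 11²≡5, 12²≡28, 13²≡24, 14²≡22 (mod 29).
So the quadratic residues mod 29 are {1, 4, 5, 6, 7, 9, 13, 16, 20, 22, 23, 24, 25, 28}.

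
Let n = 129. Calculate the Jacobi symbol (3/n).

0

Reciprocity: 3 ≡ 3 and 129 ≡ 1 (mod 4), so (3/129) = +(129/3).
Reduce top mod 3: now compute (0/3).
Top reduces to 0: gcd > 1, so the symbol is 0.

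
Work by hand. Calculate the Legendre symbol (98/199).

1

Pull out 2: since 199 ≡ 7 (mod 8), (2/199) = +1.
Reciprocity: 49 ≡ 1 and 199 ≡ 3 (mod 4), so (49/199) = +(199/49).
Reduce top mod 49: now compute (3/49).
Reciprocity: 3 ≡ 3 and 49 ≡ 1 (mod 4), so (3/49) = +(49/3).
Reduce top mod 3: now compute (1/3).
Reached (1/3) = 1. Collecting the sign flips along the way, the symbol is +1.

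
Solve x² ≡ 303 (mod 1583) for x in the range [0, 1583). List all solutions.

99, 1484

Since 1583 ≡ 3 (mod 4), a square root of 303 is 303^((1583+1)/4) = 303^396 mod 1583.
Repeated squaring: 303^2≡1578, 303^4≡25, 303^8≡625, 303^16≡1207, 303^32≡489, 303^64≡88, 303^128≡1412, 303^256≡747 (mod 1583).
303^396 = 303^(256+128+8+4) ≡ 99 (mod 1583).
Check: 99² = 9801 ≡ 303 (mod 1583). The two roots are 99 and 1484.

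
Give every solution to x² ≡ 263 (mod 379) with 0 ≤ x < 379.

54, 325

Since 379 ≡ 3 (mod 4), a square root of 263 is 263^((379+1)/4) = 263^95 mod 379.
Repeated squaring: 263^2≡191, 263^4≡97, 263^8≡313, 263^16≡187, 263^32≡101, 263^64≡347 (mod 379).
263^95 = 263^(64+16+8+4+2+1) ≡ 54 (mod 379).
Check: 54² = 2916 ≡ 263 (mod 379). The two roots are 54 and 325.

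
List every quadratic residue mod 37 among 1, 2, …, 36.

1,3,4,7,9,10,11,12,16,21,25,26,27,28,30,33,34,36

Square k = 1,…,18 (k and 37−k give the same square):
1²=1, 2²=4, 3²=9, 4²=16, 5²=25, 6²=36, 7²≡12, 8²≡27, 9²≡7, 10²≡26, 11²≡10, 12²≡33, 13²≡21, 14²≡11, 15²≡3, 16²≡34, 17²≡30, 18²≡28 (mod 37).
So the quadratic residues mod 37 are {1, 3, 4, 7, 9, 10, 11, 12, 16, 21, 25, 26, 27, 28, 30, 33, 34, 36}.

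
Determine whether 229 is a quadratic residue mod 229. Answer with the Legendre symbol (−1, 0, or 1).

First reduce: 229 ≡ 0 (mod 229).
Top reduces to 0: gcd > 1, so the symbol is 0.

0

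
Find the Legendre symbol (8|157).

-1

Euler's criterion: (8/157) ≡ 8^78 (mod 157).
8^2 ≡ 64 (mod 157)
8^4 ≡ 14 (mod 157)
8^8 ≡ 39 (mod 157)
8^16 ≡ 108 (mod 157)
8^32 ≡ 46 (mod 157)
8^64 ≡ 75 (mod 157)
8^78 = 8^(64+8+4+2) ≡ 156 (mod 157).
Result is 156 ≡ −1, so (8/157) = −1.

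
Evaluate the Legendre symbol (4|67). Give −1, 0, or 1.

Pull out 2^2: since 67 ≡ 3 (mod 8), (2/67) = -1, so (2/67)^2 = +1.
Reached (1/67) = 1. Collecting the sign flips along the way, the symbol is +1.

1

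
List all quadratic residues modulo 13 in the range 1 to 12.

Square k = 1,…,6 (k and 13−k give the same square):
1²=1, 2²=4, 3²=9, 4²≡3, 5²≡12, 6²≡10 (mod 13).
So the quadratic residues mod 13 are {1, 3, 4, 9, 10, 12}.

1,3,4,9,10,12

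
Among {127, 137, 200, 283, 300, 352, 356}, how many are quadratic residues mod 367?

(127/367) = -1 → non-residue.
(137/367) = +1 → QR.
(200/367) = +1 → QR.
(283/367) = +1 → QR.
(300/367) = -1 → non-residue.
(352/367) = -1 → non-residue.
(356/367) = +1 → QR.
Total quadratic residues among the 7: 4.

4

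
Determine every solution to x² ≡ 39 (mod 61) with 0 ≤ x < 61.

10, 51

61 ≡ 1 (mod 4), so we find a root by search.
Trying successive values, 10² = 100 ≡ 39 (mod 61). The other root is 61 − 10 = 51.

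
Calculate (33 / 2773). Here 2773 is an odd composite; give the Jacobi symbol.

1

Reciprocity: 33 ≡ 1 and 2773 ≡ 1 (mod 4), so (33/2773) = +(2773/33).
Reduce top mod 33: now compute (1/33).
Reached (1/33) = 1. Collecting the sign flips along the way, the symbol is +1.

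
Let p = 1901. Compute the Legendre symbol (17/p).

Reciprocity: 17 ≡ 1 and 1901 ≡ 1 (mod 4), so (17/1901) = +(1901/17).
Reduce top mod 17: now compute (14/17).
Pull out 2: since 17 ≡ 1 (mod 8), (2/17) = +1.
Reciprocity: 7 ≡ 3 and 17 ≡ 1 (mod 4), so (7/17) = +(17/7).
Reduce top mod 7: now compute (3/7).
Reciprocity: 3 ≡ 3 and 7 ≡ 3 (mod 4), so (3/7) = −(7/3).
Reduce top mod 3: now compute (1/3).
Reached (1/3) = 1. Collecting the sign flips along the way, the symbol is -1.

-1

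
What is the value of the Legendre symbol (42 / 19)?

Euler's criterion: (42/19) ≡ 4^9 (mod 19).
4^2 ≡ 16 (mod 19)
4^4 ≡ 9 (mod 19)
4^8 ≡ 5 (mod 19)
4^9 = 4^(8+1) ≡ 1 (mod 19).
Result is 1, so (42/19) = 1.

1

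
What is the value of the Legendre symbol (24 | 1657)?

Pull out 2^3: since 1657 ≡ 1 (mod 8), (2/1657) = +1, so (2/1657)^3 = +1.
Reciprocity: 3 ≡ 3 and 1657 ≡ 1 (mod 4), so (3/1657) = +(1657/3).
Reduce top mod 3: now compute (1/3).
Reached (1/3) = 1. Collecting the sign flips along the way, the symbol is +1.

1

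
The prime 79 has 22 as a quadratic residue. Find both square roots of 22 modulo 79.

38, 41

Since 79 ≡ 3 (mod 4), a square root of 22 is 22^((79+1)/4) = 22^20 mod 79.
Repeated squaring: 22^2≡10, 22^4≡21, 22^8≡46, 22^16≡62 (mod 79).
22^20 = 22^(16+4) ≡ 38 (mod 79).
Check: 38² = 1444 ≡ 22 (mod 79). The two roots are 38 and 41.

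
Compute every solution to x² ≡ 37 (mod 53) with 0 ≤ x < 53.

14, 39

53 ≡ 1 (mod 4), so we find a root by search.
Trying successive values, 14² = 196 ≡ 37 (mod 53). The other root is 53 − 14 = 39.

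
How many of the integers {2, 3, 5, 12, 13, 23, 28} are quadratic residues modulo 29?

4

(2/29) = -1 → non-residue.
(3/29) = -1 → non-residue.
(5/29) = +1 → QR.
(12/29) = -1 → non-residue.
(13/29) = +1 → QR.
(23/29) = +1 → QR.
(28/29) = +1 → QR.
Total quadratic residues among the 7: 4.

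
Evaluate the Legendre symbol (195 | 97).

Euler's criterion: (195/97) ≡ 1^48 (mod 97).
1^2 ≡ 1 (mod 97)
1^4 ≡ 1 (mod 97)
1^8 ≡ 1 (mod 97)
1^16 ≡ 1 (mod 97)
1^32 ≡ 1 (mod 97)
1^48 = 1^(32+16) ≡ 1 (mod 97).
Result is 1, so (195/97) = 1.

1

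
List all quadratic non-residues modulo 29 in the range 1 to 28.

Square k = 1,…,14 (k and 29−k give the same square):
1²=1, 2²=4, 3²=9, 4²=16, 5²=25, 6²≡7, 7²≡20, 8²≡6, 9²≡23, 10²≡13, 11²≡5, 12²≡28, 13²≡24, 14²≡22 (mod 29).
The residues are {1, 4, 5, 6, 7, 9, 13, 16, 20, 22, 23, 24, 25, 28}; the non-residues are the remaining 14 nonzero classes.

2 3 8 10 11 12 14 15 17 18 19 21 26 27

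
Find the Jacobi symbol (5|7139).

Reciprocity: 5 ≡ 1 and 7139 ≡ 3 (mod 4), so (5/7139) = +(7139/5).
Reduce top mod 5: now compute (4/5).
Pull out 2^2: since 5 ≡ 5 (mod 8), (2/5) = -1, so (2/5)^2 = +1.
Reached (1/5) = 1. Collecting the sign flips along the way, the symbol is +1.

1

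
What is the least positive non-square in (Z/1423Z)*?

3

(2/1423) = +1, so 2 is a residue.
(3/1423) = −1, so 3 is the smallest positive non-residue mod 1423.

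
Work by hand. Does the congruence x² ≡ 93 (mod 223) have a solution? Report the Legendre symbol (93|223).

-1

Reciprocity: 93 ≡ 1 and 223 ≡ 3 (mod 4), so (93/223) = +(223/93).
Reduce top mod 93: now compute (37/93).
Reciprocity: 37 ≡ 1 and 93 ≡ 1 (mod 4), so (37/93) = +(93/37).
Reduce top mod 37: now compute (19/37).
Reciprocity: 19 ≡ 3 and 37 ≡ 1 (mod 4), so (19/37) = +(37/19).
Reduce top mod 19: now compute (18/19).
Pull out 2: since 19 ≡ 3 (mod 8), (2/19) = -1.
Reciprocity: 9 ≡ 1 and 19 ≡ 3 (mod 4), so (9/19) = +(19/9).
Reduce top mod 9: now compute (1/9).
Reached (1/9) = 1. Collecting the sign flips along the way, the symbol is -1.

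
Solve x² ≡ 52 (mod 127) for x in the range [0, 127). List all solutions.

Since 127 ≡ 3 (mod 4), a square root of 52 is 52^((127+1)/4) = 52^32 mod 127.
Repeated squaring: 52^2≡37, 52^4≡99, 52^8≡22, 52^16≡103, 52^32≡68 (mod 127).
52^32 = 52^(32) ≡ 68 (mod 127).
Check: 68² = 4624 ≡ 52 (mod 127). The two roots are 59 and 68.

59, 68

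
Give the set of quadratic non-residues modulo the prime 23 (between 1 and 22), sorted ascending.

Square k = 1,…,11 (k and 23−k give the same square):
1²=1, 2²=4, 3²=9, 4²=16, 5²≡2, 6²≡13, 7²≡3, 8²≡18, 9²≡12, 10²≡8, 11²≡6 (mod 23).
The residues are {1, 2, 3, 4, 6, 8, 9, 12, 13, 16, 18}; the non-residues are the remaining 11 nonzero classes.

5 7 10 11 14 15 17 19 20 21 22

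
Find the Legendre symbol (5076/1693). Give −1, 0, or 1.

First reduce: 5076 ≡ 1690 (mod 1693).
Pull out 2: since 1693 ≡ 5 (mod 8), (2/1693) = -1.
Reciprocity: 845 ≡ 1 and 1693 ≡ 1 (mod 4), so (845/1693) = +(1693/845).
Reduce top mod 845: now compute (3/845).
Reciprocity: 3 ≡ 3 and 845 ≡ 1 (mod 4), so (3/845) = +(845/3).
Reduce top mod 3: now compute (2/3).
Pull out 2: since 3 ≡ 3 (mod 8), (2/3) = -1.
Reached (1/3) = 1. Collecting the sign flips along the way, the symbol is +1.

1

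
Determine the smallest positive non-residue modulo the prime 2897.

3

(2/2897) = +1, so 2 is a residue.
(3/2897) = −1, so 3 is the smallest positive non-residue mod 2897.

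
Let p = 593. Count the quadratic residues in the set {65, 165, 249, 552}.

1

(65/593) = +1 → QR.
(165/593) = -1 → non-residue.
(249/593) = -1 → non-residue.
(552/593) = -1 → non-residue.
Total quadratic residues among the 4: 1.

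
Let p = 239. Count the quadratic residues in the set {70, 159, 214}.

0

(70/239) = -1 → non-residue.
(159/239) = -1 → non-residue.
(214/239) = -1 → non-residue.
Total quadratic residues among the 3: 0.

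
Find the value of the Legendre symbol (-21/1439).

First reduce: -21 ≡ 1418 (mod 1439).
Pull out 2: since 1439 ≡ 7 (mod 8), (2/1439) = +1.
Reciprocity: 709 ≡ 1 and 1439 ≡ 3 (mod 4), so (709/1439) = +(1439/709).
Reduce top mod 709: now compute (21/709).
Reciprocity: 21 ≡ 1 and 709 ≡ 1 (mod 4), so (21/709) = +(709/21).
Reduce top mod 21: now compute (16/21).
Pull out 2^4: since 21 ≡ 5 (mod 8), (2/21) = -1, so (2/21)^4 = +1.
Reached (1/21) = 1. Collecting the sign flips along the way, the symbol is +1.

1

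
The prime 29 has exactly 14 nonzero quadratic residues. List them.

1,4,5,6,7,9,13,16,20,22,23,24,25,28

Square k = 1,…,14 (k and 29−k give the same square):
1²=1, 2²=4, 3²=9, 4²=16, 5²=25, 6²≡7, 7²≡20, 8²≡6, 9²≡23, 10²≡13, 11²≡5, 12²≡28, 13²≡24, 14²≡22 (mod 29).
So the quadratic residues mod 29 are {1, 4, 5, 6, 7, 9, 13, 16, 20, 22, 23, 24, 25, 28}.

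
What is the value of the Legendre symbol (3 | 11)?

Reciprocity: 3 ≡ 3 and 11 ≡ 3 (mod 4), so (3/11) = −(11/3).
Reduce top mod 3: now compute (2/3).
Pull out 2: since 3 ≡ 3 (mod 8), (2/3) = -1.
Reached (1/3) = 1. Collecting the sign flips along the way, the symbol is +1.

1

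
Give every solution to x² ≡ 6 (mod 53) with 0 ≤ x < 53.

18, 35

53 ≡ 1 (mod 4), so we find a root by search.
Trying successive values, 18² = 324 ≡ 6 (mod 53). The other root is 53 − 18 = 35.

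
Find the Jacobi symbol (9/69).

Reciprocity: 9 ≡ 1 and 69 ≡ 1 (mod 4), so (9/69) = +(69/9).
Reduce top mod 9: now compute (6/9).
Pull out 2: since 9 ≡ 1 (mod 8), (2/9) = +1.
Reciprocity: 3 ≡ 3 and 9 ≡ 1 (mod 4), so (3/9) = +(9/3).
Reduce top mod 3: now compute (0/3).
Top reduces to 0: gcd > 1, so the symbol is 0.

0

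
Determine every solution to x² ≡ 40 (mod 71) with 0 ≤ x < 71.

Since 71 ≡ 3 (mod 4), a square root of 40 is 40^((71+1)/4) = 40^18 mod 71.
Repeated squaring: 40^2≡38, 40^4≡24, 40^8≡8, 40^16≡64 (mod 71).
40^18 = 40^(16+2) ≡ 18 (mod 71).
Check: 18² = 324 ≡ 40 (mod 71). The two roots are 18 and 53.

18, 53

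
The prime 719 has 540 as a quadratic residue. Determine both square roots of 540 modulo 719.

202, 517

Since 719 ≡ 3 (mod 4), a square root of 540 is 540^((719+1)/4) = 540^180 mod 719.
Repeated squaring: 540^2≡405, 540^4≡93, 540^8≡21, 540^16≡441, 540^32≡351, 540^64≡252, 540^128≡232 (mod 719).
540^180 = 540^(128+32+16+4) ≡ 517 (mod 719).
Check: 517² = 267289 ≡ 540 (mod 719). The two roots are 202 and 517.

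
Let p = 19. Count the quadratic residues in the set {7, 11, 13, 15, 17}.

3

(7/19) = +1 → QR.
(11/19) = +1 → QR.
(13/19) = -1 → non-residue.
(15/19) = -1 → non-residue.
(17/19) = +1 → QR.
Total quadratic residues among the 5: 3.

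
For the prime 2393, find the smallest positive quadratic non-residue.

3

(2/2393) = +1, so 2 is a residue.
(3/2393) = −1, so 3 is the smallest positive non-residue mod 2393.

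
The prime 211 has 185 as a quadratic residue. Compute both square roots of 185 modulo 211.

94, 117

Since 211 ≡ 3 (mod 4), a square root of 185 is 185^((211+1)/4) = 185^53 mod 211.
Repeated squaring: 185^2≡43, 185^4≡161, 185^8≡179, 185^16≡180, 185^32≡117 (mod 211).
185^53 = 185^(32+16+4+1) ≡ 117 (mod 211).
Check: 117² = 13689 ≡ 185 (mod 211). The two roots are 94 and 117.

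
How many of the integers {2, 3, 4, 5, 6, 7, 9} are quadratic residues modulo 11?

4

(2/11) = -1 → non-residue.
(3/11) = +1 → QR.
(4/11) = +1 → QR.
(5/11) = +1 → QR.
(6/11) = -1 → non-residue.
(7/11) = -1 → non-residue.
(9/11) = +1 → QR.
Total quadratic residues among the 7: 4.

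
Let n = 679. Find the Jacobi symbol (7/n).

Reciprocity: 7 ≡ 3 and 679 ≡ 3 (mod 4), so (7/679) = −(679/7).
Reduce top mod 7: now compute (0/7).
Top reduces to 0: gcd > 1, so the symbol is 0.

0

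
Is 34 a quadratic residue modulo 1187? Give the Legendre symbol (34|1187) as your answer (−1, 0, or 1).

Euler's criterion: (34/1187) ≡ 34^593 (mod 1187).
34^2 ≡ 1156 (mod 1187)
34^4 ≡ 961 (mod 1187)
34^8 ≡ 35 (mod 1187)
34^16 ≡ 38 (mod 1187)
34^32 ≡ 257 (mod 1187)
34^64 ≡ 764 (mod 1187)
34^128 ≡ 879 (mod 1187)
34^256 ≡ 1091 (mod 1187)
34^512 ≡ 907 (mod 1187)
34^593 = 34^(512+64+16+1) ≡ 1 (mod 1187).
Result is 1, so (34/1187) = 1.

1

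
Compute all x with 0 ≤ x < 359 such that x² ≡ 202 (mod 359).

Since 359 ≡ 3 (mod 4), a square root of 202 is 202^((359+1)/4) = 202^90 mod 359.
Repeated squaring: 202^2≡237, 202^4≡165, 202^8≡300, 202^16≡250, 202^32≡34, 202^64≡79 (mod 359).
202^90 = 202^(64+16+8+2) ≡ 90 (mod 359).
Check: 90² = 8100 ≡ 202 (mod 359). The two roots are 90 and 269.

90, 269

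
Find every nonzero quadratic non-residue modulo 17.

Square k = 1,…,8 (k and 17−k give the same square):
1²=1, 2²=4, 3²=9, 4²=16, 5²≡8, 6²≡2, 7²≡15, 8²≡13 (mod 17).
The residues are {1, 2, 4, 8, 9, 13, 15, 16}; the non-residues are the remaining 8 nonzero classes.

3,5,6,7,10,11,12,14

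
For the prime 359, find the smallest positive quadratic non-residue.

7

(2/359) = +1, so 2 is a residue.
(3/359) = +1, so 3 is a residue.
(4/359) = +1, so 4 is a residue.
(5/359) = +1, so 5 is a residue.
(6/359) = +1, so 6 is a residue.
(7/359) = −1, so 7 is the smallest positive non-residue mod 359.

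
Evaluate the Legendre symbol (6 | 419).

-1

Euler's criterion: (6/419) ≡ 6^209 (mod 419).
6^2 ≡ 36 (mod 419)
6^4 ≡ 39 (mod 419)
6^8 ≡ 264 (mod 419)
6^16 ≡ 142 (mod 419)
6^32 ≡ 52 (mod 419)
6^64 ≡ 190 (mod 419)
6^128 ≡ 66 (mod 419)
6^209 = 6^(128+64+16+1) ≡ 418 (mod 419).
Result is 418 ≡ −1, so (6/419) = −1.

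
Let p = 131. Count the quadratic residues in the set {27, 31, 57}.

1

(27/131) = +1 → QR.
(31/131) = -1 → non-residue.
(57/131) = -1 → non-residue.
Total quadratic residues among the 3: 1.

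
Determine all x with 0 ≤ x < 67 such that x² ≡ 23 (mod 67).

31, 36

Since 67 ≡ 3 (mod 4), a square root of 23 is 23^((67+1)/4) = 23^17 mod 67.
Repeated squaring: 23^2≡60, 23^4≡49, 23^8≡56, 23^16≡54 (mod 67).
23^17 = 23^(16+1) ≡ 36 (mod 67).
Check: 36² = 1296 ≡ 23 (mod 67). The two roots are 31 and 36.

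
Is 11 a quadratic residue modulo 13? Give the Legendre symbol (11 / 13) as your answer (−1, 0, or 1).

Euler's criterion: (11/13) ≡ 11^6 (mod 13).
11^2 ≡ 4 (mod 13)
11^4 ≡ 3 (mod 13)
11^6 = 11^(4+2) ≡ 12 (mod 13).
Result is 12 ≡ −1, so (11/13) = −1.

-1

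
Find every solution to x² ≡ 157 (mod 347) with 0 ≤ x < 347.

Since 347 ≡ 3 (mod 4), a square root of 157 is 157^((347+1)/4) = 157^87 mod 347.
Repeated squaring: 157^2≡12, 157^4≡144, 157^8≡263, 157^16≡116, 157^32≡270, 157^64≡30 (mod 347).
157^87 = 157^(64+16+4+2+1) ≡ 114 (mod 347).
Check: 114² = 12996 ≡ 157 (mod 347). The two roots are 114 and 233.

114, 233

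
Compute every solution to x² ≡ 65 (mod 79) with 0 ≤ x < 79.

Since 79 ≡ 3 (mod 4), a square root of 65 is 65^((79+1)/4) = 65^20 mod 79.
Repeated squaring: 65^2≡38, 65^4≡22, 65^8≡10, 65^16≡21 (mod 79).
65^20 = 65^(16+4) ≡ 67 (mod 79).
Check: 67² = 4489 ≡ 65 (mod 79). The two roots are 12 and 67.

12, 67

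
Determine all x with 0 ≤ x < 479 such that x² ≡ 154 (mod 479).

208, 271

Since 479 ≡ 3 (mod 4), a square root of 154 is 154^((479+1)/4) = 154^120 mod 479.
Repeated squaring: 154^2≡245, 154^4≡150, 154^8≡466, 154^16≡169, 154^32≡300, 154^64≡427 (mod 479).
154^120 = 154^(64+32+16+8) ≡ 271 (mod 479).
Check: 271² = 73441 ≡ 154 (mod 479). The two roots are 208 and 271.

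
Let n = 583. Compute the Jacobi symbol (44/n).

0

Pull out 2^2: since 583 ≡ 7 (mod 8), (2/583) = +1, so (2/583)^2 = +1.
Reciprocity: 11 ≡ 3 and 583 ≡ 3 (mod 4), so (11/583) = −(583/11).
Reduce top mod 11: now compute (0/11).
Top reduces to 0: gcd > 1, so the symbol is 0.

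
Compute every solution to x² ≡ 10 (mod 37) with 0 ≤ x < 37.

37 ≡ 1 (mod 4), so we find a root by search.
Trying successive values, 11² = 121 ≡ 10 (mod 37). The other root is 37 − 11 = 26.

11, 26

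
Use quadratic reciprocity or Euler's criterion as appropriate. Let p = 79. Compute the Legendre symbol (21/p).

Reciprocity: 21 ≡ 1 and 79 ≡ 3 (mod 4), so (21/79) = +(79/21).
Reduce top mod 21: now compute (16/21).
Pull out 2^4: since 21 ≡ 5 (mod 8), (2/21) = -1, so (2/21)^4 = +1.
Reached (1/21) = 1. Collecting the sign flips along the way, the symbol is +1.

1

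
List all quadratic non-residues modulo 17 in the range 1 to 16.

Square k = 1,…,8 (k and 17−k give the same square):
1²=1, 2²=4, 3²=9, 4²=16, 5²≡8, 6²≡2, 7²≡15, 8²≡13 (mod 17).
The residues are {1, 2, 4, 8, 9, 13, 15, 16}; the non-residues are the remaining 8 nonzero classes.

3 5 6 7 10 11 12 14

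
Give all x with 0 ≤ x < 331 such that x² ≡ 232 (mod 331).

Since 331 ≡ 3 (mod 4), a square root of 232 is 232^((331+1)/4) = 232^83 mod 331.
Repeated squaring: 232^2≡202, 232^4≡91, 232^8≡6, 232^16≡36, 232^32≡303, 232^64≡122 (mod 331).
232^83 = 232^(64+16+2+1) ≡ 296 (mod 331).
Check: 296² = 87616 ≡ 232 (mod 331). The two roots are 35 and 296.

35, 296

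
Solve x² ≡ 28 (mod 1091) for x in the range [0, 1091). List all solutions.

Since 1091 ≡ 3 (mod 4), a square root of 28 is 28^((1091+1)/4) = 28^273 mod 1091.
Repeated squaring: 28^2≡784, 28^4≡423, 28^8≡5, 28^16≡25, 28^32≡625, 28^64≡47, 28^128≡27, 28^256≡729 (mod 1091).
28^273 = 28^(256+16+1) ≡ 803 (mod 1091).
Check: 803² = 644809 ≡ 28 (mod 1091). The two roots are 288 and 803.

288, 803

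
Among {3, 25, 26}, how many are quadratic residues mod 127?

2

(3/127) = -1 → non-residue.
(25/127) = +1 → QR.
(26/127) = +1 → QR.
Total quadratic residues among the 3: 2.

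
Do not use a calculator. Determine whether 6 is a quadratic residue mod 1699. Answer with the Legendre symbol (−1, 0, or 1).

1

Pull out 2: since 1699 ≡ 3 (mod 8), (2/1699) = -1.
Reciprocity: 3 ≡ 3 and 1699 ≡ 3 (mod 4), so (3/1699) = −(1699/3).
Reduce top mod 3: now compute (1/3).
Reached (1/3) = 1. Collecting the sign flips along the way, the symbol is +1.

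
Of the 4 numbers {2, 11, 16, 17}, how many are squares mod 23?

(2/23) = +1 → QR.
(11/23) = -1 → non-residue.
(16/23) = +1 → QR.
(17/23) = -1 → non-residue.
Total quadratic residues among the 4: 2.

2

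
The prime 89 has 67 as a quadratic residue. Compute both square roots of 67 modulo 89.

89 ≡ 1 (mod 4), so we find a root by search.
Trying successive values, 44² = 1936 ≡ 67 (mod 89). The other root is 89 − 44 = 45.

44, 45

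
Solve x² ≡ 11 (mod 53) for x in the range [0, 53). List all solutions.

8, 45

53 ≡ 1 (mod 4), so we find a root by search.
Trying successive values, 8² = 64 ≡ 11 (mod 53). The other root is 53 − 8 = 45.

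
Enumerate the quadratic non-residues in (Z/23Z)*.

Square k = 1,…,11 (k and 23−k give the same square):
1²=1, 2²=4, 3²=9, 4²=16, 5²≡2, 6²≡13, 7²≡3, 8²≡18, 9²≡12, 10²≡8, 11²≡6 (mod 23).
The residues are {1, 2, 3, 4, 6, 8, 9, 12, 13, 16, 18}; the non-residues are the remaining 11 nonzero classes.

5 7 10 11 14 15 17 19 20 21 22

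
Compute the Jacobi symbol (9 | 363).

Reciprocity: 9 ≡ 1 and 363 ≡ 3 (mod 4), so (9/363) = +(363/9).
Reduce top mod 9: now compute (3/9).
Reciprocity: 3 ≡ 3 and 9 ≡ 1 (mod 4), so (3/9) = +(9/3).
Reduce top mod 3: now compute (0/3).
Top reduces to 0: gcd > 1, so the symbol is 0.

0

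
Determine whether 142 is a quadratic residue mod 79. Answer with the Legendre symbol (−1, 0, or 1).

First reduce: 142 ≡ 63 (mod 79).
Reciprocity: 63 ≡ 3 and 79 ≡ 3 (mod 4), so (63/79) = −(79/63).
Reduce top mod 63: now compute (16/63).
Pull out 2^4: since 63 ≡ 7 (mod 8), (2/63) = +1, so (2/63)^4 = +1.
Reached (1/63) = 1. Collecting the sign flips along the way, the symbol is -1.

-1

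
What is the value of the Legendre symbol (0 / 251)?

0

Top reduces to 0: gcd > 1, so the symbol is 0.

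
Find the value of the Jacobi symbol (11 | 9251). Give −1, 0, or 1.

0

Reciprocity: 11 ≡ 3 and 9251 ≡ 3 (mod 4), so (11/9251) = −(9251/11).
Reduce top mod 11: now compute (0/11).
Top reduces to 0: gcd > 1, so the symbol is 0.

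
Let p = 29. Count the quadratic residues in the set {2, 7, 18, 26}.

(2/29) = -1 → non-residue.
(7/29) = +1 → QR.
(18/29) = -1 → non-residue.
(26/29) = -1 → non-residue.
Total quadratic residues among the 4: 1.

1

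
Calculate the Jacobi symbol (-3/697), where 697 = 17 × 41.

First reduce: -3 ≡ 694 (mod 697).
Pull out 2: since 697 ≡ 1 (mod 8), (2/697) = +1.
Reciprocity: 347 ≡ 3 and 697 ≡ 1 (mod 4), so (347/697) = +(697/347).
Reduce top mod 347: now compute (3/347).
Reciprocity: 3 ≡ 3 and 347 ≡ 3 (mod 4), so (3/347) = −(347/3).
Reduce top mod 3: now compute (2/3).
Pull out 2: since 3 ≡ 3 (mod 8), (2/3) = -1.
Reached (1/3) = 1. Collecting the sign flips along the way, the symbol is +1.

1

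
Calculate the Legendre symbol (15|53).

Reciprocity: 15 ≡ 3 and 53 ≡ 1 (mod 4), so (15/53) = +(53/15).
Reduce top mod 15: now compute (8/15).
Pull out 2^3: since 15 ≡ 7 (mod 8), (2/15) = +1, so (2/15)^3 = +1.
Reached (1/15) = 1. Collecting the sign flips along the way, the symbol is +1.

1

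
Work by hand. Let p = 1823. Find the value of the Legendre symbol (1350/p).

1

Pull out 2: since 1823 ≡ 7 (mod 8), (2/1823) = +1.
Reciprocity: 675 ≡ 3 and 1823 ≡ 3 (mod 4), so (675/1823) = −(1823/675).
Reduce top mod 675: now compute (473/675).
Reciprocity: 473 ≡ 1 and 675 ≡ 3 (mod 4), so (473/675) = +(675/473).
Reduce top mod 473: now compute (202/473).
Pull out 2: since 473 ≡ 1 (mod 8), (2/473) = +1.
Reciprocity: 101 ≡ 1 and 473 ≡ 1 (mod 4), so (101/473) = +(473/101).
Reduce top mod 101: now compute (69/101).
Reciprocity: 69 ≡ 1 and 101 ≡ 1 (mod 4), so (69/101) = +(101/69).
Reduce top mod 69: now compute (32/69).
Pull out 2^5: since 69 ≡ 5 (mod 8), (2/69) = -1, so (2/69)^5 = -1.
Reached (1/69) = 1. Collecting the sign flips along the way, the symbol is +1.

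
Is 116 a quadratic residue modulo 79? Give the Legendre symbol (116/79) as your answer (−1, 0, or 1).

First reduce: 116 ≡ 37 (mod 79).
Reciprocity: 37 ≡ 1 and 79 ≡ 3 (mod 4), so (37/79) = +(79/37).
Reduce top mod 37: now compute (5/37).
Reciprocity: 5 ≡ 1 and 37 ≡ 1 (mod 4), so (5/37) = +(37/5).
Reduce top mod 5: now compute (2/5).
Pull out 2: since 5 ≡ 5 (mod 8), (2/5) = -1.
Reached (1/5) = 1. Collecting the sign flips along the way, the symbol is -1.

-1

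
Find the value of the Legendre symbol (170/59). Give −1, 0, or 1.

-1

First reduce: 170 ≡ 52 (mod 59).
Pull out 2^2: since 59 ≡ 3 (mod 8), (2/59) = -1, so (2/59)^2 = +1.
Reciprocity: 13 ≡ 1 and 59 ≡ 3 (mod 4), so (13/59) = +(59/13).
Reduce top mod 13: now compute (7/13).
Reciprocity: 7 ≡ 3 and 13 ≡ 1 (mod 4), so (7/13) = +(13/7).
Reduce top mod 7: now compute (6/7).
Pull out 2: since 7 ≡ 7 (mod 8), (2/7) = +1.
Reciprocity: 3 ≡ 3 and 7 ≡ 3 (mod 4), so (3/7) = −(7/3).
Reduce top mod 3: now compute (1/3).
Reached (1/3) = 1. Collecting the sign flips along the way, the symbol is -1.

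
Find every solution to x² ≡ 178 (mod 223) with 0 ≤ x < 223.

Since 223 ≡ 3 (mod 4), a square root of 178 is 178^((223+1)/4) = 178^56 mod 223.
Repeated squaring: 178^2≡18, 178^4≡101, 178^8≡166, 178^16≡127, 178^32≡73 (mod 223).
178^56 = 178^(32+16+8) ≡ 63 (mod 223).
Check: 63² = 3969 ≡ 178 (mod 223). The two roots are 63 and 160.

63, 160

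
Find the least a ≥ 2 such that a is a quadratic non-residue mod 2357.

2

(2/2357) = −1, so 2 is the smallest positive non-residue mod 2357.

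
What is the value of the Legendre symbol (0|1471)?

0

Top reduces to 0: gcd > 1, so the symbol is 0.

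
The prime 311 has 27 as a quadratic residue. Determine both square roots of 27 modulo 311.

75, 236

Since 311 ≡ 3 (mod 4), a square root of 27 is 27^((311+1)/4) = 27^78 mod 311.
Repeated squaring: 27^2≡107, 27^4≡253, 27^8≡254, 27^16≡139, 27^32≡39, 27^64≡277 (mod 311).
27^78 = 27^(64+8+4+2) ≡ 75 (mod 311).
Check: 75² = 5625 ≡ 27 (mod 311). The two roots are 75 and 236.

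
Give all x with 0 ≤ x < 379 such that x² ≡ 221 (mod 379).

Since 379 ≡ 3 (mod 4), a square root of 221 is 221^((379+1)/4) = 221^95 mod 379.
Repeated squaring: 221^2≡329, 221^4≡226, 221^8≡290, 221^16≡341, 221^32≡307, 221^64≡257 (mod 379).
221^95 = 221^(64+16+8+4+2+1) ≡ 333 (mod 379).
Check: 333² = 110889 ≡ 221 (mod 379). The two roots are 46 and 333.

46, 333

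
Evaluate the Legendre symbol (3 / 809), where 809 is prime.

-1

Reciprocity: 3 ≡ 3 and 809 ≡ 1 (mod 4), so (3/809) = +(809/3).
Reduce top mod 3: now compute (2/3).
Pull out 2: since 3 ≡ 3 (mod 8), (2/3) = -1.
Reached (1/3) = 1. Collecting the sign flips along the way, the symbol is -1.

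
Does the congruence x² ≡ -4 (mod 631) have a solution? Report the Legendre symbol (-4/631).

Euler's criterion: (-4/631) ≡ 627^315 (mod 631).
627^2 ≡ 16 (mod 631)
627^4 ≡ 256 (mod 631)
627^8 ≡ 543 (mod 631)
627^16 ≡ 172 (mod 631)
627^32 ≡ 558 (mod 631)
627^64 ≡ 281 (mod 631)
627^128 ≡ 86 (mod 631)
627^256 ≡ 455 (mod 631)
627^315 = 627^(256+32+16+8+2+1) ≡ 630 (mod 631).
Result is 630 ≡ −1, so (-4/631) = −1.

-1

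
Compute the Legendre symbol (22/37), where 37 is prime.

Pull out 2: since 37 ≡ 5 (mod 8), (2/37) = -1.
Reciprocity: 11 ≡ 3 and 37 ≡ 1 (mod 4), so (11/37) = +(37/11).
Reduce top mod 11: now compute (4/11).
Pull out 2^2: since 11 ≡ 3 (mod 8), (2/11) = -1, so (2/11)^2 = +1.
Reached (1/11) = 1. Collecting the sign flips along the way, the symbol is -1.

-1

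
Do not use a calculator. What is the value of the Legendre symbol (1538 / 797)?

Euler's criterion: (1538/797) ≡ 741^398 (mod 797).
741^2 ≡ 745 (mod 797)
741^4 ≡ 313 (mod 797)
741^8 ≡ 735 (mod 797)
741^16 ≡ 656 (mod 797)
741^32 ≡ 753 (mod 797)
741^64 ≡ 342 (mod 797)
741^128 ≡ 602 (mod 797)
741^256 ≡ 566 (mod 797)
741^398 = 741^(256+128+8+4+2) ≡ 1 (mod 797).
Result is 1, so (1538/797) = 1.

1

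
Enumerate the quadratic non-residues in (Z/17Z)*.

3 5 6 7 10 11 12 14

Square k = 1,…,8 (k and 17−k give the same square):
1²=1, 2²=4, 3²=9, 4²=16, 5²≡8, 6²≡2, 7²≡15, 8²≡13 (mod 17).
The residues are {1, 2, 4, 8, 9, 13, 15, 16}; the non-residues are the remaining 8 nonzero classes.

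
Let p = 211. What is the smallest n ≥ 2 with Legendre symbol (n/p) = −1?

2

(2/211) = −1, so 2 is the smallest positive non-residue mod 211.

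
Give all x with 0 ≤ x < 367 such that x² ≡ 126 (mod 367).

129, 238

Since 367 ≡ 3 (mod 4), a square root of 126 is 126^((367+1)/4) = 126^92 mod 367.
Repeated squaring: 126^2≡95, 126^4≡217, 126^8≡113, 126^16≡291, 126^32≡271, 126^64≡41 (mod 367).
126^92 = 126^(64+16+8+4) ≡ 129 (mod 367).
Check: 129² = 16641 ≡ 126 (mod 367). The two roots are 129 and 238.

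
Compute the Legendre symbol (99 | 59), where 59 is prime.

-1

First reduce: 99 ≡ 40 (mod 59).
Pull out 2^3: since 59 ≡ 3 (mod 8), (2/59) = -1, so (2/59)^3 = -1.
Reciprocity: 5 ≡ 1 and 59 ≡ 3 (mod 4), so (5/59) = +(59/5).
Reduce top mod 5: now compute (4/5).
Pull out 2^2: since 5 ≡ 5 (mod 8), (2/5) = -1, so (2/5)^2 = +1.
Reached (1/5) = 1. Collecting the sign flips along the way, the symbol is -1.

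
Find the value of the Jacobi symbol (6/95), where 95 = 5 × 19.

Pull out 2: since 95 ≡ 7 (mod 8), (2/95) = +1.
Reciprocity: 3 ≡ 3 and 95 ≡ 3 (mod 4), so (3/95) = −(95/3).
Reduce top mod 3: now compute (2/3).
Pull out 2: since 3 ≡ 3 (mod 8), (2/3) = -1.
Reached (1/3) = 1. Collecting the sign flips along the way, the symbol is +1.

1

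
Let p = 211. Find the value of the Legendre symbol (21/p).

Euler's criterion: (21/211) ≡ 21^105 (mod 211).
21^2 ≡ 19 (mod 211)
21^4 ≡ 150 (mod 211)
21^8 ≡ 134 (mod 211)
21^16 ≡ 21 (mod 211)
21^32 ≡ 19 (mod 211)
21^64 ≡ 150 (mod 211)
21^105 = 21^(64+32+8+1) ≡ 1 (mod 211).
Result is 1, so (21/211) = 1.

1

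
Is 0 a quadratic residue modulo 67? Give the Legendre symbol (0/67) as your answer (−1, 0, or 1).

Top reduces to 0: gcd > 1, so the symbol is 0.

0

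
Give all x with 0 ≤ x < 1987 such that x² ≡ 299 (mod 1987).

376, 1611

Since 1987 ≡ 3 (mod 4), a square root of 299 is 299^((1987+1)/4) = 299^497 mod 1987.
Repeated squaring: 299^2≡1973, 299^4≡196, 299^8≡663, 299^16≡442, 299^32≡638, 299^64≡1696, 299^128≡1227, 299^256≡1370 (mod 1987).
299^497 = 299^(256+128+64+32+16+1) ≡ 1611 (mod 1987).
Check: 1611² = 2595321 ≡ 299 (mod 1987). The two roots are 376 and 1611.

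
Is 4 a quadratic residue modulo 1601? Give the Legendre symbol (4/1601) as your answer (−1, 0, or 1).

1

Pull out 2^2: since 1601 ≡ 1 (mod 8), (2/1601) = +1, so (2/1601)^2 = +1.
Reached (1/1601) = 1. Collecting the sign flips along the way, the symbol is +1.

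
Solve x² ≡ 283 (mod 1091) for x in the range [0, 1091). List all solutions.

441, 650

Since 1091 ≡ 3 (mod 4), a square root of 283 is 283^((1091+1)/4) = 283^273 mod 1091.
Repeated squaring: 283^2≡446, 283^4≡354, 283^8≡942, 283^16≡381, 283^32≡58, 283^64≡91, 283^128≡644, 283^256≡156 (mod 1091).
283^273 = 283^(256+16+1) ≡ 441 (mod 1091).
Check: 441² = 194481 ≡ 283 (mod 1091). The two roots are 441 and 650.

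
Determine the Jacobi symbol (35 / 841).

Reciprocity: 35 ≡ 3 and 841 ≡ 1 (mod 4), so (35/841) = +(841/35).
Reduce top mod 35: now compute (1/35).
Reached (1/35) = 1. Collecting the sign flips along the way, the symbol is +1.

1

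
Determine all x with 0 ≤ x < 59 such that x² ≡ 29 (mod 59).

Since 59 ≡ 3 (mod 4), a square root of 29 is 29^((59+1)/4) = 29^15 mod 59.
Repeated squaring: 29^2≡15, 29^4≡48, 29^8≡3 (mod 59).
29^15 = 29^(8+4+2+1) ≡ 41 (mod 59).
Check: 41² = 1681 ≡ 29 (mod 59). The two roots are 18 and 41.

18, 41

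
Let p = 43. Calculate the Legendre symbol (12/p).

-1

Pull out 2^2: since 43 ≡ 3 (mod 8), (2/43) = -1, so (2/43)^2 = +1.
Reciprocity: 3 ≡ 3 and 43 ≡ 3 (mod 4), so (3/43) = −(43/3).
Reduce top mod 3: now compute (1/3).
Reached (1/3) = 1. Collecting the sign flips along the way, the symbol is -1.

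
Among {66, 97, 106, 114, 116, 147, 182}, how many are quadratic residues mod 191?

2

(66/191) = -1 → non-residue.
(97/191) = +1 → QR.
(106/191) = -1 → non-residue.
(114/191) = -1 → non-residue.
(116/191) = -1 → non-residue.
(147/191) = +1 → QR.
(182/191) = -1 → non-residue.
Total quadratic residues among the 7: 2.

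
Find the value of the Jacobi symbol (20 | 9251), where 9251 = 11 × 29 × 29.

Pull out 2^2: since 9251 ≡ 3 (mod 8), (2/9251) = -1, so (2/9251)^2 = +1.
Reciprocity: 5 ≡ 1 and 9251 ≡ 3 (mod 4), so (5/9251) = +(9251/5).
Reduce top mod 5: now compute (1/5).
Reached (1/5) = 1. Collecting the sign flips along the way, the symbol is +1.

1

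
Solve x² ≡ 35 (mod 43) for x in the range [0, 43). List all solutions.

11, 32

Since 43 ≡ 3 (mod 4), a square root of 35 is 35^((43+1)/4) = 35^11 mod 43.
Repeated squaring: 35^2≡21, 35^4≡11, 35^8≡35 (mod 43).
35^11 = 35^(8+2+1) ≡ 11 (mod 43).
Check: 11² = 121 ≡ 35 (mod 43). The two roots are 11 and 32.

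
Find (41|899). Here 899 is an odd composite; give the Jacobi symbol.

Reciprocity: 41 ≡ 1 and 899 ≡ 3 (mod 4), so (41/899) = +(899/41).
Reduce top mod 41: now compute (38/41).
Pull out 2: since 41 ≡ 1 (mod 8), (2/41) = +1.
Reciprocity: 19 ≡ 3 and 41 ≡ 1 (mod 4), so (19/41) = +(41/19).
Reduce top mod 19: now compute (3/19).
Reciprocity: 3 ≡ 3 and 19 ≡ 3 (mod 4), so (3/19) = −(19/3).
Reduce top mod 3: now compute (1/3).
Reached (1/3) = 1. Collecting the sign flips along the way, the symbol is -1.

-1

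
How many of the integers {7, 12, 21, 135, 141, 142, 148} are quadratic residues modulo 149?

(7/149) = +1 → QR.
(12/149) = -1 → non-residue.
(21/149) = -1 → non-residue.
(135/149) = -1 → non-residue.
(141/149) = -1 → non-residue.
(142/149) = +1 → QR.
(148/149) = +1 → QR.
Total quadratic residues among the 7: 3.

3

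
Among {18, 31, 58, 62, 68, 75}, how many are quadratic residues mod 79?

3

(18/79) = +1 → QR.
(31/79) = +1 → QR.
(58/79) = -1 → non-residue.
(62/79) = +1 → QR.
(68/79) = -1 → non-residue.
(75/79) = -1 → non-residue.
Total quadratic residues among the 6: 3.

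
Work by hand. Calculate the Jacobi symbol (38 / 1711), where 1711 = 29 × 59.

-1

Pull out 2: since 1711 ≡ 7 (mod 8), (2/1711) = +1.
Reciprocity: 19 ≡ 3 and 1711 ≡ 3 (mod 4), so (19/1711) = −(1711/19).
Reduce top mod 19: now compute (1/19).
Reached (1/19) = 1. Collecting the sign flips along the way, the symbol is -1.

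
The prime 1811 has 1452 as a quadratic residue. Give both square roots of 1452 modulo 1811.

659, 1152

Since 1811 ≡ 3 (mod 4), a square root of 1452 is 1452^((1811+1)/4) = 1452^453 mod 1811.
Repeated squaring: 1452^2≡300, 1452^4≡1261, 1452^8≡63, 1452^16≡347, 1452^32≡883, 1452^64≡959, 1452^128≡1504, 1452^256≡77 (mod 1811).
1452^453 = 1452^(256+128+64+4+1) ≡ 659 (mod 1811).
Check: 659² = 434281 ≡ 1452 (mod 1811). The two roots are 659 and 1152.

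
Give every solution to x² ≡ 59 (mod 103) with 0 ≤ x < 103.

33, 70

Since 103 ≡ 3 (mod 4), a square root of 59 is 59^((103+1)/4) = 59^26 mod 103.
Repeated squaring: 59^2≡82, 59^4≡29, 59^8≡17, 59^16≡83 (mod 103).
59^26 = 59^(16+8+2) ≡ 33 (mod 103).
Check: 33² = 1089 ≡ 59 (mod 103). The two roots are 33 and 70.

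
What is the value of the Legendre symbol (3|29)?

Reciprocity: 3 ≡ 3 and 29 ≡ 1 (mod 4), so (3/29) = +(29/3).
Reduce top mod 3: now compute (2/3).
Pull out 2: since 3 ≡ 3 (mod 8), (2/3) = -1.
Reached (1/3) = 1. Collecting the sign flips along the way, the symbol is -1.

-1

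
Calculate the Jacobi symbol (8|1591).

Pull out 2^3: since 1591 ≡ 7 (mod 8), (2/1591) = +1, so (2/1591)^3 = +1.
Reached (1/1591) = 1. Collecting the sign flips along the way, the symbol is +1.

1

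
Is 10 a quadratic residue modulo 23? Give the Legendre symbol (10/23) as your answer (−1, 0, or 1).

Euler's criterion: (10/23) ≡ 10^11 (mod 23).
10^2 ≡ 8 (mod 23)
10^4 ≡ 18 (mod 23)
10^8 ≡ 2 (mod 23)
10^11 = 10^(8+2+1) ≡ 22 (mod 23).
Result is 22 ≡ −1, so (10/23) = −1.

-1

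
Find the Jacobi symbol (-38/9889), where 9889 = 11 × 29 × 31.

First reduce: -38 ≡ 9851 (mod 9889).
Reciprocity: 9851 ≡ 3 and 9889 ≡ 1 (mod 4), so (9851/9889) = +(9889/9851).
Reduce top mod 9851: now compute (38/9851).
Pull out 2: since 9851 ≡ 3 (mod 8), (2/9851) = -1.
Reciprocity: 19 ≡ 3 and 9851 ≡ 3 (mod 4), so (19/9851) = −(9851/19).
Reduce top mod 19: now compute (9/19).
Reciprocity: 9 ≡ 1 and 19 ≡ 3 (mod 4), so (9/19) = +(19/9).
Reduce top mod 9: now compute (1/9).
Reached (1/9) = 1. Collecting the sign flips along the way, the symbol is +1.

1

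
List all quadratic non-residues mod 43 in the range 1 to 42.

Square k = 1,…,21 (k and 43−k give the same square):
1²=1, 2²=4, 3²=9, 4²=16, 5²=25, 6²=36, 7²≡6, 8²≡21, 9²≡38, 10²≡14, 11²≡35, 12²≡15, 13²≡40, 14²≡24, 15²≡10, 16²≡41, 17²≡31, 18²≡23, 19²≡17, 20²≡13, 21²≡11 (mod 43).
The residues are {1, 4, 6, 9, 10, 11, 13, 14, 15, 16, 17, 21, 23, 24, 25, 31, 35, 36, 38, 40, 41}; the non-residues are the remaining 21 nonzero classes.

2 3 5 7 8 12 18 19 20 22 26 27 28 29 30 32 33 34 37 39 42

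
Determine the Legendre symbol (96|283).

Pull out 2^5: since 283 ≡ 3 (mod 8), (2/283) = -1, so (2/283)^5 = -1.
Reciprocity: 3 ≡ 3 and 283 ≡ 3 (mod 4), so (3/283) = −(283/3).
Reduce top mod 3: now compute (1/3).
Reached (1/3) = 1. Collecting the sign flips along the way, the symbol is +1.

1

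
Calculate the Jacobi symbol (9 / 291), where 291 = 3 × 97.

Reciprocity: 9 ≡ 1 and 291 ≡ 3 (mod 4), so (9/291) = +(291/9).
Reduce top mod 9: now compute (3/9).
Reciprocity: 3 ≡ 3 and 9 ≡ 1 (mod 4), so (3/9) = +(9/3).
Reduce top mod 3: now compute (0/3).
Top reduces to 0: gcd > 1, so the symbol is 0.

0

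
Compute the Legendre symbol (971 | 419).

-1

Euler's criterion: (971/419) ≡ 133^209 (mod 419).
133^2 ≡ 91 (mod 419)
133^4 ≡ 320 (mod 419)
133^8 ≡ 164 (mod 419)
133^16 ≡ 80 (mod 419)
133^32 ≡ 115 (mod 419)
133^64 ≡ 236 (mod 419)
133^128 ≡ 388 (mod 419)
133^209 = 133^(128+64+16+1) ≡ 418 (mod 419).
Result is 418 ≡ −1, so (971/419) = −1.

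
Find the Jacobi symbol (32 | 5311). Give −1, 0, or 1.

Pull out 2^5: since 5311 ≡ 7 (mod 8), (2/5311) = +1, so (2/5311)^5 = +1.
Reached (1/5311) = 1. Collecting the sign flips along the way, the symbol is +1.

1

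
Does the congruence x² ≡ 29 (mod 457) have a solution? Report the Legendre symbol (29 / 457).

Euler's criterion: (29/457) ≡ 29^228 (mod 457).
29^2 ≡ 384 (mod 457)
29^4 ≡ 302 (mod 457)
29^8 ≡ 261 (mod 457)
29^16 ≡ 28 (mod 457)
29^32 ≡ 327 (mod 457)
29^64 ≡ 448 (mod 457)
29^128 ≡ 81 (mod 457)
29^228 = 29^(128+64+32+4) ≡ 1 (mod 457).
Result is 1, so (29/457) = 1.

1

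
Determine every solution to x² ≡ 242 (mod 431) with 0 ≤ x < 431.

87, 344

Since 431 ≡ 3 (mod 4), a square root of 242 is 242^((431+1)/4) = 242^108 mod 431.
Repeated squaring: 242^2≡379, 242^4≡118, 242^8≡132, 242^16≡184, 242^32≡238, 242^64≡183 (mod 431).
242^108 = 242^(64+32+8+4) ≡ 87 (mod 431).
Check: 87² = 7569 ≡ 242 (mod 431). The two roots are 87 and 344.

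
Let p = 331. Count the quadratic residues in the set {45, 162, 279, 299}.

3

(45/331) = +1 → QR.
(162/331) = -1 → non-residue.
(279/331) = +1 → QR.
(299/331) = +1 → QR.
Total quadratic residues among the 4: 3.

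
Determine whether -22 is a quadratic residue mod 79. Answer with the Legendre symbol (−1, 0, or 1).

Euler's criterion: (-22/79) ≡ 57^39 (mod 79).
57^2 ≡ 10 (mod 79)
57^4 ≡ 21 (mod 79)
57^8 ≡ 46 (mod 79)
57^16 ≡ 62 (mod 79)
57^32 ≡ 52 (mod 79)
57^39 = 57^(32+4+2+1) ≡ 78 (mod 79).
Result is 78 ≡ −1, so (-22/79) = −1.

-1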